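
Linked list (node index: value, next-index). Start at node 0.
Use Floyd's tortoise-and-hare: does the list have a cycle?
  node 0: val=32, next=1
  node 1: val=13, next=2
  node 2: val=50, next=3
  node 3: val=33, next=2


Floyd's tortoise (slow, +1) and hare (fast, +2):
  init: slow=0, fast=0
  step 1: slow=1, fast=2
  step 2: slow=2, fast=2
  slow == fast at node 2: cycle detected

Cycle: yes


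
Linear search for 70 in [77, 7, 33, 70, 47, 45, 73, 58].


i=0: 77!=70
i=1: 7!=70
i=2: 33!=70
i=3: 70==70 found!

Found at 3, 4 comps


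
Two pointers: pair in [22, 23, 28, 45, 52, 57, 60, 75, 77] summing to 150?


lo=0(22)+hi=8(77)=99
lo=1(23)+hi=8(77)=100
lo=2(28)+hi=8(77)=105
lo=3(45)+hi=8(77)=122
lo=4(52)+hi=8(77)=129
lo=5(57)+hi=8(77)=134
lo=6(60)+hi=8(77)=137
lo=7(75)+hi=8(77)=152

No pair found


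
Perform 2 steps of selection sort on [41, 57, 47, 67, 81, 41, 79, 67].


Initial: [41, 57, 47, 67, 81, 41, 79, 67]
Step 1: min=41 at 0
  Swap: [41, 57, 47, 67, 81, 41, 79, 67]
Step 2: min=41 at 5
  Swap: [41, 41, 47, 67, 81, 57, 79, 67]

After 2 steps: [41, 41, 47, 67, 81, 57, 79, 67]


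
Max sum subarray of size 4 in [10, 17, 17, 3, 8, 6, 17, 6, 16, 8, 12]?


[0:4]: 47
[1:5]: 45
[2:6]: 34
[3:7]: 34
[4:8]: 37
[5:9]: 45
[6:10]: 47
[7:11]: 42

Max: 47 at [0:4]


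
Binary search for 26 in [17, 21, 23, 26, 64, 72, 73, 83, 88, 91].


Step 1: lo=0, hi=9, mid=4, val=64
Step 2: lo=0, hi=3, mid=1, val=21
Step 3: lo=2, hi=3, mid=2, val=23
Step 4: lo=3, hi=3, mid=3, val=26

Found at index 3


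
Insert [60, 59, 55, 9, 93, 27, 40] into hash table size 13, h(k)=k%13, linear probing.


Insert 60: h=8 -> slot 8
Insert 59: h=7 -> slot 7
Insert 55: h=3 -> slot 3
Insert 9: h=9 -> slot 9
Insert 93: h=2 -> slot 2
Insert 27: h=1 -> slot 1
Insert 40: h=1, 3 probes -> slot 4

Table: [None, 27, 93, 55, 40, None, None, 59, 60, 9, None, None, None]


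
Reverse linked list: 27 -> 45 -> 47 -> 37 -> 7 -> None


Step 1: curr=27, set curr.next=prev(None) | reversed so far: 27
Step 2: curr=45, set curr.next=prev(27) | reversed so far: 45 -> 27
Step 3: curr=47, set curr.next=prev(45) | reversed so far: 47 -> 45 -> 27
Step 4: curr=37, set curr.next=prev(47) | reversed so far: 37 -> 47 -> 45 -> 27
Step 5: curr=7, set curr.next=prev(37) | reversed so far: 7 -> 37 -> 47 -> 45 -> 27

7 -> 37 -> 47 -> 45 -> 27 -> None


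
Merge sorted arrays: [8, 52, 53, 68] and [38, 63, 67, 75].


Take 8 from A
Take 38 from B
Take 52 from A
Take 53 from A
Take 63 from B
Take 67 from B
Take 68 from A

Merged: [8, 38, 52, 53, 63, 67, 68, 75]


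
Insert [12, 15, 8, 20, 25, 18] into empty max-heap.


Insert 12: [12]
Insert 15: [15, 12]
Insert 8: [15, 12, 8]
Insert 20: [20, 15, 8, 12]
Insert 25: [25, 20, 8, 12, 15]
Insert 18: [25, 20, 18, 12, 15, 8]

Final heap: [25, 20, 18, 12, 15, 8]


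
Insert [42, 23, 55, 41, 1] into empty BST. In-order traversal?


Insert 42: root
Insert 23: L from 42
Insert 55: R from 42
Insert 41: L from 42 -> R from 23
Insert 1: L from 42 -> L from 23

In-order: [1, 23, 41, 42, 55]


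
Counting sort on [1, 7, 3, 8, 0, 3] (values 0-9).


Input: [1, 7, 3, 8, 0, 3]
Counts: [1, 1, 0, 2, 0, 0, 0, 1, 1, 0]

Sorted: [0, 1, 3, 3, 7, 8]


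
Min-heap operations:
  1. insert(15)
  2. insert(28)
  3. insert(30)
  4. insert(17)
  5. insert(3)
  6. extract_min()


insert(15) -> [15]
insert(28) -> [15, 28]
insert(30) -> [15, 28, 30]
insert(17) -> [15, 17, 30, 28]
insert(3) -> [3, 15, 30, 28, 17]
extract_min()->3, [15, 17, 30, 28]

Final heap: [15, 17, 30, 28]


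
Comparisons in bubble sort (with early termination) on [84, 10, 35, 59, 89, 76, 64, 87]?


Algorithm: bubble sort (with early termination)
Input: [84, 10, 35, 59, 89, 76, 64, 87]
Sorted: [10, 35, 59, 64, 76, 84, 87, 89]

22


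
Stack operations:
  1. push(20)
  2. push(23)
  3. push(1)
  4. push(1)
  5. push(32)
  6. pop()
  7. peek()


push(20) -> [20]
push(23) -> [20, 23]
push(1) -> [20, 23, 1]
push(1) -> [20, 23, 1, 1]
push(32) -> [20, 23, 1, 1, 32]
pop()->32, [20, 23, 1, 1]
peek()->1

Final stack: [20, 23, 1, 1]


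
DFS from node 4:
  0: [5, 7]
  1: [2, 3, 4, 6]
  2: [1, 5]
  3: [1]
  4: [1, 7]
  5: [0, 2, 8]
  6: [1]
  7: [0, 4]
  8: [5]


Visit 4, push [7, 1]
Visit 1, push [6, 3, 2]
Visit 2, push [5]
Visit 5, push [8, 0]
Visit 0, push [7]
Visit 7, push []
Visit 8, push []
Visit 3, push []
Visit 6, push []

DFS order: [4, 1, 2, 5, 0, 7, 8, 3, 6]


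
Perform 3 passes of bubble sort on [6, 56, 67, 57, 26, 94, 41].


Initial: [6, 56, 67, 57, 26, 94, 41]
Pass 1: [6, 56, 57, 26, 67, 41, 94] (3 swaps)
Pass 2: [6, 56, 26, 57, 41, 67, 94] (2 swaps)
Pass 3: [6, 26, 56, 41, 57, 67, 94] (2 swaps)

After 3 passes: [6, 26, 56, 41, 57, 67, 94]


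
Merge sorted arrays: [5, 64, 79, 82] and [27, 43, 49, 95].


Take 5 from A
Take 27 from B
Take 43 from B
Take 49 from B
Take 64 from A
Take 79 from A
Take 82 from A

Merged: [5, 27, 43, 49, 64, 79, 82, 95]


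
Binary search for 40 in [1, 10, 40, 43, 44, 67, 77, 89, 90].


Step 1: lo=0, hi=8, mid=4, val=44
Step 2: lo=0, hi=3, mid=1, val=10
Step 3: lo=2, hi=3, mid=2, val=40

Found at index 2


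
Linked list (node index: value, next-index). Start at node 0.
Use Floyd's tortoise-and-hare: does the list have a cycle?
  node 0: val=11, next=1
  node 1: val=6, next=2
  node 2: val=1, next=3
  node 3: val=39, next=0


Floyd's tortoise (slow, +1) and hare (fast, +2):
  init: slow=0, fast=0
  step 1: slow=1, fast=2
  step 2: slow=2, fast=0
  step 3: slow=3, fast=2
  step 4: slow=0, fast=0
  slow == fast at node 0: cycle detected

Cycle: yes


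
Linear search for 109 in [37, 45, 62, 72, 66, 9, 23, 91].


i=0: 37!=109
i=1: 45!=109
i=2: 62!=109
i=3: 72!=109
i=4: 66!=109
i=5: 9!=109
i=6: 23!=109
i=7: 91!=109

Not found, 8 comps


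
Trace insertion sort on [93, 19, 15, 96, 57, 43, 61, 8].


Initial: [93, 19, 15, 96, 57, 43, 61, 8]
Insert 19: [19, 93, 15, 96, 57, 43, 61, 8]
Insert 15: [15, 19, 93, 96, 57, 43, 61, 8]
Insert 96: [15, 19, 93, 96, 57, 43, 61, 8]
Insert 57: [15, 19, 57, 93, 96, 43, 61, 8]
Insert 43: [15, 19, 43, 57, 93, 96, 61, 8]
Insert 61: [15, 19, 43, 57, 61, 93, 96, 8]
Insert 8: [8, 15, 19, 43, 57, 61, 93, 96]

Sorted: [8, 15, 19, 43, 57, 61, 93, 96]


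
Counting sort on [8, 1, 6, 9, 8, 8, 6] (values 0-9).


Input: [8, 1, 6, 9, 8, 8, 6]
Counts: [0, 1, 0, 0, 0, 0, 2, 0, 3, 1]

Sorted: [1, 6, 6, 8, 8, 8, 9]


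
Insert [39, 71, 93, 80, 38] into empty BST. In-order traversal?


Insert 39: root
Insert 71: R from 39
Insert 93: R from 39 -> R from 71
Insert 80: R from 39 -> R from 71 -> L from 93
Insert 38: L from 39

In-order: [38, 39, 71, 80, 93]


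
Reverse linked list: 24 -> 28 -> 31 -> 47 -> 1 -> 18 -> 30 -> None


Step 1: curr=24, set curr.next=prev(None) | reversed so far: 24
Step 2: curr=28, set curr.next=prev(24) | reversed so far: 28 -> 24
Step 3: curr=31, set curr.next=prev(28) | reversed so far: 31 -> 28 -> 24
Step 4: curr=47, set curr.next=prev(31) | reversed so far: 47 -> 31 -> 28 -> 24
Step 5: curr=1, set curr.next=prev(47) | reversed so far: 1 -> 47 -> 31 -> 28 -> 24
Step 6: curr=18, set curr.next=prev(1) | reversed so far: 18 -> 1 -> 47 -> 31 -> 28 -> 24
Step 7: curr=30, set curr.next=prev(18) | reversed so far: 30 -> 18 -> 1 -> 47 -> 31 -> 28 -> 24

30 -> 18 -> 1 -> 47 -> 31 -> 28 -> 24 -> None


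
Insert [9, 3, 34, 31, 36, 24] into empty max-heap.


Insert 9: [9]
Insert 3: [9, 3]
Insert 34: [34, 3, 9]
Insert 31: [34, 31, 9, 3]
Insert 36: [36, 34, 9, 3, 31]
Insert 24: [36, 34, 24, 3, 31, 9]

Final heap: [36, 34, 24, 3, 31, 9]


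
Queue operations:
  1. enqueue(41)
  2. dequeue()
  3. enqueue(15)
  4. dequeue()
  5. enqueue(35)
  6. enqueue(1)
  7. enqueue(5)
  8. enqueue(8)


enqueue(41) -> [41]
dequeue()->41, []
enqueue(15) -> [15]
dequeue()->15, []
enqueue(35) -> [35]
enqueue(1) -> [35, 1]
enqueue(5) -> [35, 1, 5]
enqueue(8) -> [35, 1, 5, 8]

Final queue: [35, 1, 5, 8]


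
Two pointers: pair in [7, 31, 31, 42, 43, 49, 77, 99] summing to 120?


lo=0(7)+hi=7(99)=106
lo=1(31)+hi=7(99)=130
lo=1(31)+hi=6(77)=108
lo=2(31)+hi=6(77)=108
lo=3(42)+hi=6(77)=119
lo=4(43)+hi=6(77)=120

Yes: 43+77=120


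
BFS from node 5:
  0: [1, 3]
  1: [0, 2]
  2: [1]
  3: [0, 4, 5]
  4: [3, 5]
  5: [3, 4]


Visit 5, enqueue [3, 4]
Visit 3, enqueue [0]
Visit 4, enqueue []
Visit 0, enqueue [1]
Visit 1, enqueue [2]
Visit 2, enqueue []

BFS order: [5, 3, 4, 0, 1, 2]


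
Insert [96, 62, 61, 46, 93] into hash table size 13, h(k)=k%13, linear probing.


Insert 96: h=5 -> slot 5
Insert 62: h=10 -> slot 10
Insert 61: h=9 -> slot 9
Insert 46: h=7 -> slot 7
Insert 93: h=2 -> slot 2

Table: [None, None, 93, None, None, 96, None, 46, None, 61, 62, None, None]


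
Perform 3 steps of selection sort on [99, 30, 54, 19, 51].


Initial: [99, 30, 54, 19, 51]
Step 1: min=19 at 3
  Swap: [19, 30, 54, 99, 51]
Step 2: min=30 at 1
  Swap: [19, 30, 54, 99, 51]
Step 3: min=51 at 4
  Swap: [19, 30, 51, 99, 54]

After 3 steps: [19, 30, 51, 99, 54]


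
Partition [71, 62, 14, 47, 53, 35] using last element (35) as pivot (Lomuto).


Pivot: 35
  14 <= 35: swap -> [14, 62, 71, 47, 53, 35]
Place pivot at 1: [14, 35, 71, 47, 53, 62]

Partitioned: [14, 35, 71, 47, 53, 62]


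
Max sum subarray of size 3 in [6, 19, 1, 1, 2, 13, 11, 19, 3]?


[0:3]: 26
[1:4]: 21
[2:5]: 4
[3:6]: 16
[4:7]: 26
[5:8]: 43
[6:9]: 33

Max: 43 at [5:8]


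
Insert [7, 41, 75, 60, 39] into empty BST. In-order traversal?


Insert 7: root
Insert 41: R from 7
Insert 75: R from 7 -> R from 41
Insert 60: R from 7 -> R from 41 -> L from 75
Insert 39: R from 7 -> L from 41

In-order: [7, 39, 41, 60, 75]


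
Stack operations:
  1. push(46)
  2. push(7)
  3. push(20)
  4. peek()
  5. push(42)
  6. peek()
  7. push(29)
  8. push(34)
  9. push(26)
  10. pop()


push(46) -> [46]
push(7) -> [46, 7]
push(20) -> [46, 7, 20]
peek()->20
push(42) -> [46, 7, 20, 42]
peek()->42
push(29) -> [46, 7, 20, 42, 29]
push(34) -> [46, 7, 20, 42, 29, 34]
push(26) -> [46, 7, 20, 42, 29, 34, 26]
pop()->26, [46, 7, 20, 42, 29, 34]

Final stack: [46, 7, 20, 42, 29, 34]


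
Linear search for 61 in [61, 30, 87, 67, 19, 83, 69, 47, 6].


i=0: 61==61 found!

Found at 0, 1 comps


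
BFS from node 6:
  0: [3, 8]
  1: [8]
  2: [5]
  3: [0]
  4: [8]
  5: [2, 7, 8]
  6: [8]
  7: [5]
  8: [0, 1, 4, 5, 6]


Visit 6, enqueue [8]
Visit 8, enqueue [0, 1, 4, 5]
Visit 0, enqueue [3]
Visit 1, enqueue []
Visit 4, enqueue []
Visit 5, enqueue [2, 7]
Visit 3, enqueue []
Visit 2, enqueue []
Visit 7, enqueue []

BFS order: [6, 8, 0, 1, 4, 5, 3, 2, 7]


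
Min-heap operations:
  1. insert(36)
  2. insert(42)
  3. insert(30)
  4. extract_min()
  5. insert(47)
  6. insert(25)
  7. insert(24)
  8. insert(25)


insert(36) -> [36]
insert(42) -> [36, 42]
insert(30) -> [30, 42, 36]
extract_min()->30, [36, 42]
insert(47) -> [36, 42, 47]
insert(25) -> [25, 36, 47, 42]
insert(24) -> [24, 25, 47, 42, 36]
insert(25) -> [24, 25, 25, 42, 36, 47]

Final heap: [24, 25, 25, 42, 36, 47]


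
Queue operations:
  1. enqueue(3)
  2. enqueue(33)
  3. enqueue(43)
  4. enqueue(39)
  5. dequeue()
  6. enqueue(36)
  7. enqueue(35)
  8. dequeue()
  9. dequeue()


enqueue(3) -> [3]
enqueue(33) -> [3, 33]
enqueue(43) -> [3, 33, 43]
enqueue(39) -> [3, 33, 43, 39]
dequeue()->3, [33, 43, 39]
enqueue(36) -> [33, 43, 39, 36]
enqueue(35) -> [33, 43, 39, 36, 35]
dequeue()->33, [43, 39, 36, 35]
dequeue()->43, [39, 36, 35]

Final queue: [39, 36, 35]


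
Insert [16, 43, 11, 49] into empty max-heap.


Insert 16: [16]
Insert 43: [43, 16]
Insert 11: [43, 16, 11]
Insert 49: [49, 43, 11, 16]

Final heap: [49, 43, 11, 16]


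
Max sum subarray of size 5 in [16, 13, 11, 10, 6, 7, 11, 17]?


[0:5]: 56
[1:6]: 47
[2:7]: 45
[3:8]: 51

Max: 56 at [0:5]


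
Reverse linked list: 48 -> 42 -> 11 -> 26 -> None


Step 1: curr=48, set curr.next=prev(None) | reversed so far: 48
Step 2: curr=42, set curr.next=prev(48) | reversed so far: 42 -> 48
Step 3: curr=11, set curr.next=prev(42) | reversed so far: 11 -> 42 -> 48
Step 4: curr=26, set curr.next=prev(11) | reversed so far: 26 -> 11 -> 42 -> 48

26 -> 11 -> 42 -> 48 -> None


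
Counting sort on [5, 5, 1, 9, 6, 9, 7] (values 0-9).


Input: [5, 5, 1, 9, 6, 9, 7]
Counts: [0, 1, 0, 0, 0, 2, 1, 1, 0, 2]

Sorted: [1, 5, 5, 6, 7, 9, 9]


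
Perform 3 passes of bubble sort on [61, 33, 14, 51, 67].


Initial: [61, 33, 14, 51, 67]
Pass 1: [33, 14, 51, 61, 67] (3 swaps)
Pass 2: [14, 33, 51, 61, 67] (1 swaps)
Pass 3: [14, 33, 51, 61, 67] (0 swaps)

After 3 passes: [14, 33, 51, 61, 67]


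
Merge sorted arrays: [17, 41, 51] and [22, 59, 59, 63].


Take 17 from A
Take 22 from B
Take 41 from A
Take 51 from A

Merged: [17, 22, 41, 51, 59, 59, 63]


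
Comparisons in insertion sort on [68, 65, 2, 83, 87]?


Algorithm: insertion sort
Input: [68, 65, 2, 83, 87]
Sorted: [2, 65, 68, 83, 87]

5


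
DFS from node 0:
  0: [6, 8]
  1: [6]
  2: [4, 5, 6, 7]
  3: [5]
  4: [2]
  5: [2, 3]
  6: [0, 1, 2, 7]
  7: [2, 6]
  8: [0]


Visit 0, push [8, 6]
Visit 6, push [7, 2, 1]
Visit 1, push []
Visit 2, push [7, 5, 4]
Visit 4, push []
Visit 5, push [3]
Visit 3, push []
Visit 7, push []
Visit 8, push []

DFS order: [0, 6, 1, 2, 4, 5, 3, 7, 8]


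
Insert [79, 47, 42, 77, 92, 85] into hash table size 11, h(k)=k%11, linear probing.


Insert 79: h=2 -> slot 2
Insert 47: h=3 -> slot 3
Insert 42: h=9 -> slot 9
Insert 77: h=0 -> slot 0
Insert 92: h=4 -> slot 4
Insert 85: h=8 -> slot 8

Table: [77, None, 79, 47, 92, None, None, None, 85, 42, None]


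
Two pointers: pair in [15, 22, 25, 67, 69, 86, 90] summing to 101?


lo=0(15)+hi=6(90)=105
lo=0(15)+hi=5(86)=101

Yes: 15+86=101


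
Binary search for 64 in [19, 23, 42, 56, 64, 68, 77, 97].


Step 1: lo=0, hi=7, mid=3, val=56
Step 2: lo=4, hi=7, mid=5, val=68
Step 3: lo=4, hi=4, mid=4, val=64

Found at index 4


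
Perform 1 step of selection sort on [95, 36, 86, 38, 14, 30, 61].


Initial: [95, 36, 86, 38, 14, 30, 61]
Step 1: min=14 at 4
  Swap: [14, 36, 86, 38, 95, 30, 61]

After 1 step: [14, 36, 86, 38, 95, 30, 61]


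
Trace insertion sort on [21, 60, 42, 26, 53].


Initial: [21, 60, 42, 26, 53]
Insert 60: [21, 60, 42, 26, 53]
Insert 42: [21, 42, 60, 26, 53]
Insert 26: [21, 26, 42, 60, 53]
Insert 53: [21, 26, 42, 53, 60]

Sorted: [21, 26, 42, 53, 60]


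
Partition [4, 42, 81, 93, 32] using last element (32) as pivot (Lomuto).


Pivot: 32
  4 <= 32: advance i (no swap)
Place pivot at 1: [4, 32, 81, 93, 42]

Partitioned: [4, 32, 81, 93, 42]


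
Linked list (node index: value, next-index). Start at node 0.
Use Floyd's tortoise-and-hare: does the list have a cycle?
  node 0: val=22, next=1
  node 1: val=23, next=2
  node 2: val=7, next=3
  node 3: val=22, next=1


Floyd's tortoise (slow, +1) and hare (fast, +2):
  init: slow=0, fast=0
  step 1: slow=1, fast=2
  step 2: slow=2, fast=1
  step 3: slow=3, fast=3
  slow == fast at node 3: cycle detected

Cycle: yes


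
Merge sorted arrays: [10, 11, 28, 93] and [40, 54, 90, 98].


Take 10 from A
Take 11 from A
Take 28 from A
Take 40 from B
Take 54 from B
Take 90 from B
Take 93 from A

Merged: [10, 11, 28, 40, 54, 90, 93, 98]


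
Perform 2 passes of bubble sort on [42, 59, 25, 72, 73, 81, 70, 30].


Initial: [42, 59, 25, 72, 73, 81, 70, 30]
Pass 1: [42, 25, 59, 72, 73, 70, 30, 81] (3 swaps)
Pass 2: [25, 42, 59, 72, 70, 30, 73, 81] (3 swaps)

After 2 passes: [25, 42, 59, 72, 70, 30, 73, 81]


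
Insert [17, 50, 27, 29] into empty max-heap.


Insert 17: [17]
Insert 50: [50, 17]
Insert 27: [50, 17, 27]
Insert 29: [50, 29, 27, 17]

Final heap: [50, 29, 27, 17]


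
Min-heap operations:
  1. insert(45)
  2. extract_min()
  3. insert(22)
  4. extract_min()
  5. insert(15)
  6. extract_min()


insert(45) -> [45]
extract_min()->45, []
insert(22) -> [22]
extract_min()->22, []
insert(15) -> [15]
extract_min()->15, []

Final heap: []


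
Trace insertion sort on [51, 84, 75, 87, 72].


Initial: [51, 84, 75, 87, 72]
Insert 84: [51, 84, 75, 87, 72]
Insert 75: [51, 75, 84, 87, 72]
Insert 87: [51, 75, 84, 87, 72]
Insert 72: [51, 72, 75, 84, 87]

Sorted: [51, 72, 75, 84, 87]


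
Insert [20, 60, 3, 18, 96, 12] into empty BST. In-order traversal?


Insert 20: root
Insert 60: R from 20
Insert 3: L from 20
Insert 18: L from 20 -> R from 3
Insert 96: R from 20 -> R from 60
Insert 12: L from 20 -> R from 3 -> L from 18

In-order: [3, 12, 18, 20, 60, 96]


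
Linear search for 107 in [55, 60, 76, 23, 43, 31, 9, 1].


i=0: 55!=107
i=1: 60!=107
i=2: 76!=107
i=3: 23!=107
i=4: 43!=107
i=5: 31!=107
i=6: 9!=107
i=7: 1!=107

Not found, 8 comps


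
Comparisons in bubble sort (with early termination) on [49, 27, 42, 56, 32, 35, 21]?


Algorithm: bubble sort (with early termination)
Input: [49, 27, 42, 56, 32, 35, 21]
Sorted: [21, 27, 32, 35, 42, 49, 56]

21


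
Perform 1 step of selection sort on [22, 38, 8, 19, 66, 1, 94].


Initial: [22, 38, 8, 19, 66, 1, 94]
Step 1: min=1 at 5
  Swap: [1, 38, 8, 19, 66, 22, 94]

After 1 step: [1, 38, 8, 19, 66, 22, 94]


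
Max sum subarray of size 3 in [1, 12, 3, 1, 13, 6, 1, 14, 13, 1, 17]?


[0:3]: 16
[1:4]: 16
[2:5]: 17
[3:6]: 20
[4:7]: 20
[5:8]: 21
[6:9]: 28
[7:10]: 28
[8:11]: 31

Max: 31 at [8:11]


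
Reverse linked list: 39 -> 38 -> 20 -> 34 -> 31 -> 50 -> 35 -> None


Step 1: curr=39, set curr.next=prev(None) | reversed so far: 39
Step 2: curr=38, set curr.next=prev(39) | reversed so far: 38 -> 39
Step 3: curr=20, set curr.next=prev(38) | reversed so far: 20 -> 38 -> 39
Step 4: curr=34, set curr.next=prev(20) | reversed so far: 34 -> 20 -> 38 -> 39
Step 5: curr=31, set curr.next=prev(34) | reversed so far: 31 -> 34 -> 20 -> 38 -> 39
Step 6: curr=50, set curr.next=prev(31) | reversed so far: 50 -> 31 -> 34 -> 20 -> 38 -> 39
Step 7: curr=35, set curr.next=prev(50) | reversed so far: 35 -> 50 -> 31 -> 34 -> 20 -> 38 -> 39

35 -> 50 -> 31 -> 34 -> 20 -> 38 -> 39 -> None


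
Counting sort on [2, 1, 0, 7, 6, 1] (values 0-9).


Input: [2, 1, 0, 7, 6, 1]
Counts: [1, 2, 1, 0, 0, 0, 1, 1, 0, 0]

Sorted: [0, 1, 1, 2, 6, 7]


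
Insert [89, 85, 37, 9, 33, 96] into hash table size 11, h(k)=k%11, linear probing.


Insert 89: h=1 -> slot 1
Insert 85: h=8 -> slot 8
Insert 37: h=4 -> slot 4
Insert 9: h=9 -> slot 9
Insert 33: h=0 -> slot 0
Insert 96: h=8, 2 probes -> slot 10

Table: [33, 89, None, None, 37, None, None, None, 85, 9, 96]


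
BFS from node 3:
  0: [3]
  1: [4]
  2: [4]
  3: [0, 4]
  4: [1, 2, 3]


Visit 3, enqueue [0, 4]
Visit 0, enqueue []
Visit 4, enqueue [1, 2]
Visit 1, enqueue []
Visit 2, enqueue []

BFS order: [3, 0, 4, 1, 2]


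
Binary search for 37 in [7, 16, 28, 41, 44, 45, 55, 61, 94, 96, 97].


Step 1: lo=0, hi=10, mid=5, val=45
Step 2: lo=0, hi=4, mid=2, val=28
Step 3: lo=3, hi=4, mid=3, val=41

Not found


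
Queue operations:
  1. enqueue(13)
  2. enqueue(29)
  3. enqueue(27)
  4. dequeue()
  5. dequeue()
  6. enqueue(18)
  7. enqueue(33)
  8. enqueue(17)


enqueue(13) -> [13]
enqueue(29) -> [13, 29]
enqueue(27) -> [13, 29, 27]
dequeue()->13, [29, 27]
dequeue()->29, [27]
enqueue(18) -> [27, 18]
enqueue(33) -> [27, 18, 33]
enqueue(17) -> [27, 18, 33, 17]

Final queue: [27, 18, 33, 17]


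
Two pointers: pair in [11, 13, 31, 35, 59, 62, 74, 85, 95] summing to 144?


lo=0(11)+hi=8(95)=106
lo=1(13)+hi=8(95)=108
lo=2(31)+hi=8(95)=126
lo=3(35)+hi=8(95)=130
lo=4(59)+hi=8(95)=154
lo=4(59)+hi=7(85)=144

Yes: 59+85=144


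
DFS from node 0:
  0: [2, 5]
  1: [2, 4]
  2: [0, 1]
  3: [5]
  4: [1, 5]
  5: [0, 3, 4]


Visit 0, push [5, 2]
Visit 2, push [1]
Visit 1, push [4]
Visit 4, push [5]
Visit 5, push [3]
Visit 3, push []

DFS order: [0, 2, 1, 4, 5, 3]


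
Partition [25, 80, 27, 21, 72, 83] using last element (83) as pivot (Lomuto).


Pivot: 83
  25 <= 83: advance i (no swap)
  80 <= 83: advance i (no swap)
  27 <= 83: advance i (no swap)
  21 <= 83: advance i (no swap)
  72 <= 83: advance i (no swap)
Place pivot at 5: [25, 80, 27, 21, 72, 83]

Partitioned: [25, 80, 27, 21, 72, 83]


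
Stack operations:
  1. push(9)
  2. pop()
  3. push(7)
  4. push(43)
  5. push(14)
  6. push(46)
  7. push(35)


push(9) -> [9]
pop()->9, []
push(7) -> [7]
push(43) -> [7, 43]
push(14) -> [7, 43, 14]
push(46) -> [7, 43, 14, 46]
push(35) -> [7, 43, 14, 46, 35]

Final stack: [7, 43, 14, 46, 35]


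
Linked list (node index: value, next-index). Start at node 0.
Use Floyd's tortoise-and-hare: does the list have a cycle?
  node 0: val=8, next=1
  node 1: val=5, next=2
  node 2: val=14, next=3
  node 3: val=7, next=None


Floyd's tortoise (slow, +1) and hare (fast, +2):
  init: slow=0, fast=0
  step 1: slow=1, fast=2
  step 2: fast 2->3->None, no cycle

Cycle: no


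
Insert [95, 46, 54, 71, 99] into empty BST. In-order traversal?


Insert 95: root
Insert 46: L from 95
Insert 54: L from 95 -> R from 46
Insert 71: L from 95 -> R from 46 -> R from 54
Insert 99: R from 95

In-order: [46, 54, 71, 95, 99]


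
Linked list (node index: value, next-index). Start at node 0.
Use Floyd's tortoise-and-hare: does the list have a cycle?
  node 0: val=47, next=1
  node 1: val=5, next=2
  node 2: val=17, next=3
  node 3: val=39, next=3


Floyd's tortoise (slow, +1) and hare (fast, +2):
  init: slow=0, fast=0
  step 1: slow=1, fast=2
  step 2: slow=2, fast=3
  step 3: slow=3, fast=3
  slow == fast at node 3: cycle detected

Cycle: yes


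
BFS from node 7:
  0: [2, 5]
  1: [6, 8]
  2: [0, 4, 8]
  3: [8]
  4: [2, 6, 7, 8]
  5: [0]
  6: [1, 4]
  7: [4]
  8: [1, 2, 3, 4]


Visit 7, enqueue [4]
Visit 4, enqueue [2, 6, 8]
Visit 2, enqueue [0]
Visit 6, enqueue [1]
Visit 8, enqueue [3]
Visit 0, enqueue [5]
Visit 1, enqueue []
Visit 3, enqueue []
Visit 5, enqueue []

BFS order: [7, 4, 2, 6, 8, 0, 1, 3, 5]


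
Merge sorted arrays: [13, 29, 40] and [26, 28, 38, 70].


Take 13 from A
Take 26 from B
Take 28 from B
Take 29 from A
Take 38 from B
Take 40 from A

Merged: [13, 26, 28, 29, 38, 40, 70]


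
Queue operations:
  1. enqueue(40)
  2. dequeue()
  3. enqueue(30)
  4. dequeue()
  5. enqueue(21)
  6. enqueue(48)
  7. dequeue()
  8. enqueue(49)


enqueue(40) -> [40]
dequeue()->40, []
enqueue(30) -> [30]
dequeue()->30, []
enqueue(21) -> [21]
enqueue(48) -> [21, 48]
dequeue()->21, [48]
enqueue(49) -> [48, 49]

Final queue: [48, 49]


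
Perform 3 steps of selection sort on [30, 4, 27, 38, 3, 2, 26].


Initial: [30, 4, 27, 38, 3, 2, 26]
Step 1: min=2 at 5
  Swap: [2, 4, 27, 38, 3, 30, 26]
Step 2: min=3 at 4
  Swap: [2, 3, 27, 38, 4, 30, 26]
Step 3: min=4 at 4
  Swap: [2, 3, 4, 38, 27, 30, 26]

After 3 steps: [2, 3, 4, 38, 27, 30, 26]


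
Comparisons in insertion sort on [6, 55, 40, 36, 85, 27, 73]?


Algorithm: insertion sort
Input: [6, 55, 40, 36, 85, 27, 73]
Sorted: [6, 27, 36, 40, 55, 73, 85]

14


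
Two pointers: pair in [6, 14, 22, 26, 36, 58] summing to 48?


lo=0(6)+hi=5(58)=64
lo=0(6)+hi=4(36)=42
lo=1(14)+hi=4(36)=50
lo=1(14)+hi=3(26)=40
lo=2(22)+hi=3(26)=48

Yes: 22+26=48


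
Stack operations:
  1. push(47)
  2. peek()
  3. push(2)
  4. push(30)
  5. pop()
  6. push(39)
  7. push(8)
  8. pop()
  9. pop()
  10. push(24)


push(47) -> [47]
peek()->47
push(2) -> [47, 2]
push(30) -> [47, 2, 30]
pop()->30, [47, 2]
push(39) -> [47, 2, 39]
push(8) -> [47, 2, 39, 8]
pop()->8, [47, 2, 39]
pop()->39, [47, 2]
push(24) -> [47, 2, 24]

Final stack: [47, 2, 24]


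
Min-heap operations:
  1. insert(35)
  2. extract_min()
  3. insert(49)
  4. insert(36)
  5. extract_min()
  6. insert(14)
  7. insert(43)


insert(35) -> [35]
extract_min()->35, []
insert(49) -> [49]
insert(36) -> [36, 49]
extract_min()->36, [49]
insert(14) -> [14, 49]
insert(43) -> [14, 49, 43]

Final heap: [14, 49, 43]


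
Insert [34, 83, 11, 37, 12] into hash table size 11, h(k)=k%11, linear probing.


Insert 34: h=1 -> slot 1
Insert 83: h=6 -> slot 6
Insert 11: h=0 -> slot 0
Insert 37: h=4 -> slot 4
Insert 12: h=1, 1 probes -> slot 2

Table: [11, 34, 12, None, 37, None, 83, None, None, None, None]


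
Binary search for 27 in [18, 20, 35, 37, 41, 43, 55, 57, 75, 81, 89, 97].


Step 1: lo=0, hi=11, mid=5, val=43
Step 2: lo=0, hi=4, mid=2, val=35
Step 3: lo=0, hi=1, mid=0, val=18
Step 4: lo=1, hi=1, mid=1, val=20

Not found


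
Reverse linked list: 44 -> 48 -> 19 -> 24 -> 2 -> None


Step 1: curr=44, set curr.next=prev(None) | reversed so far: 44
Step 2: curr=48, set curr.next=prev(44) | reversed so far: 48 -> 44
Step 3: curr=19, set curr.next=prev(48) | reversed so far: 19 -> 48 -> 44
Step 4: curr=24, set curr.next=prev(19) | reversed so far: 24 -> 19 -> 48 -> 44
Step 5: curr=2, set curr.next=prev(24) | reversed so far: 2 -> 24 -> 19 -> 48 -> 44

2 -> 24 -> 19 -> 48 -> 44 -> None


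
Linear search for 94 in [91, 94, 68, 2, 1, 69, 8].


i=0: 91!=94
i=1: 94==94 found!

Found at 1, 2 comps


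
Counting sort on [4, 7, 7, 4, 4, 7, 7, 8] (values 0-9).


Input: [4, 7, 7, 4, 4, 7, 7, 8]
Counts: [0, 0, 0, 0, 3, 0, 0, 4, 1, 0]

Sorted: [4, 4, 4, 7, 7, 7, 7, 8]


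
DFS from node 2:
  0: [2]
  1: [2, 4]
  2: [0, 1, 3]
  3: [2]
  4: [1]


Visit 2, push [3, 1, 0]
Visit 0, push []
Visit 1, push [4]
Visit 4, push []
Visit 3, push []

DFS order: [2, 0, 1, 4, 3]


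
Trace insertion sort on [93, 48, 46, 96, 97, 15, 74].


Initial: [93, 48, 46, 96, 97, 15, 74]
Insert 48: [48, 93, 46, 96, 97, 15, 74]
Insert 46: [46, 48, 93, 96, 97, 15, 74]
Insert 96: [46, 48, 93, 96, 97, 15, 74]
Insert 97: [46, 48, 93, 96, 97, 15, 74]
Insert 15: [15, 46, 48, 93, 96, 97, 74]
Insert 74: [15, 46, 48, 74, 93, 96, 97]

Sorted: [15, 46, 48, 74, 93, 96, 97]


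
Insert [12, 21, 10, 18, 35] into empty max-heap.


Insert 12: [12]
Insert 21: [21, 12]
Insert 10: [21, 12, 10]
Insert 18: [21, 18, 10, 12]
Insert 35: [35, 21, 10, 12, 18]

Final heap: [35, 21, 10, 12, 18]


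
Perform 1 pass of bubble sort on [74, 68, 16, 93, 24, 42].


Initial: [74, 68, 16, 93, 24, 42]
Pass 1: [68, 16, 74, 24, 42, 93] (4 swaps)

After 1 pass: [68, 16, 74, 24, 42, 93]


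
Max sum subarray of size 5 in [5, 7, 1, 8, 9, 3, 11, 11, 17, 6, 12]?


[0:5]: 30
[1:6]: 28
[2:7]: 32
[3:8]: 42
[4:9]: 51
[5:10]: 48
[6:11]: 57

Max: 57 at [6:11]


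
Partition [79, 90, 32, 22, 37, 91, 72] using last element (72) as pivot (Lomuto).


Pivot: 72
  32 <= 72: swap -> [32, 90, 79, 22, 37, 91, 72]
  22 <= 72: swap -> [32, 22, 79, 90, 37, 91, 72]
  37 <= 72: swap -> [32, 22, 37, 90, 79, 91, 72]
Place pivot at 3: [32, 22, 37, 72, 79, 91, 90]

Partitioned: [32, 22, 37, 72, 79, 91, 90]


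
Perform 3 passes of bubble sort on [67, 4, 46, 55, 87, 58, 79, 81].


Initial: [67, 4, 46, 55, 87, 58, 79, 81]
Pass 1: [4, 46, 55, 67, 58, 79, 81, 87] (6 swaps)
Pass 2: [4, 46, 55, 58, 67, 79, 81, 87] (1 swaps)
Pass 3: [4, 46, 55, 58, 67, 79, 81, 87] (0 swaps)

After 3 passes: [4, 46, 55, 58, 67, 79, 81, 87]


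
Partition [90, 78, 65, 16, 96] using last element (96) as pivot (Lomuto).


Pivot: 96
  90 <= 96: advance i (no swap)
  78 <= 96: advance i (no swap)
  65 <= 96: advance i (no swap)
  16 <= 96: advance i (no swap)
Place pivot at 4: [90, 78, 65, 16, 96]

Partitioned: [90, 78, 65, 16, 96]


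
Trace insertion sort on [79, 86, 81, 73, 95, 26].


Initial: [79, 86, 81, 73, 95, 26]
Insert 86: [79, 86, 81, 73, 95, 26]
Insert 81: [79, 81, 86, 73, 95, 26]
Insert 73: [73, 79, 81, 86, 95, 26]
Insert 95: [73, 79, 81, 86, 95, 26]
Insert 26: [26, 73, 79, 81, 86, 95]

Sorted: [26, 73, 79, 81, 86, 95]


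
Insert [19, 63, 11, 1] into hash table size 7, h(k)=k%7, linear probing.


Insert 19: h=5 -> slot 5
Insert 63: h=0 -> slot 0
Insert 11: h=4 -> slot 4
Insert 1: h=1 -> slot 1

Table: [63, 1, None, None, 11, 19, None]


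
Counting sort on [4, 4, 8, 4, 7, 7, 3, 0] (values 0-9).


Input: [4, 4, 8, 4, 7, 7, 3, 0]
Counts: [1, 0, 0, 1, 3, 0, 0, 2, 1, 0]

Sorted: [0, 3, 4, 4, 4, 7, 7, 8]


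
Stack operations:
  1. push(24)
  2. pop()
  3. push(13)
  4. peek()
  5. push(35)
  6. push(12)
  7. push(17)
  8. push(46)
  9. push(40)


push(24) -> [24]
pop()->24, []
push(13) -> [13]
peek()->13
push(35) -> [13, 35]
push(12) -> [13, 35, 12]
push(17) -> [13, 35, 12, 17]
push(46) -> [13, 35, 12, 17, 46]
push(40) -> [13, 35, 12, 17, 46, 40]

Final stack: [13, 35, 12, 17, 46, 40]


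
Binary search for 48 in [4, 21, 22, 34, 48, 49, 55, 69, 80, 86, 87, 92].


Step 1: lo=0, hi=11, mid=5, val=49
Step 2: lo=0, hi=4, mid=2, val=22
Step 3: lo=3, hi=4, mid=3, val=34
Step 4: lo=4, hi=4, mid=4, val=48

Found at index 4


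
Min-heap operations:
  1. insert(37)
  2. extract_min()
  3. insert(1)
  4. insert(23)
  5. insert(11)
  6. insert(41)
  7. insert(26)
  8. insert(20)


insert(37) -> [37]
extract_min()->37, []
insert(1) -> [1]
insert(23) -> [1, 23]
insert(11) -> [1, 23, 11]
insert(41) -> [1, 23, 11, 41]
insert(26) -> [1, 23, 11, 41, 26]
insert(20) -> [1, 23, 11, 41, 26, 20]

Final heap: [1, 23, 11, 41, 26, 20]


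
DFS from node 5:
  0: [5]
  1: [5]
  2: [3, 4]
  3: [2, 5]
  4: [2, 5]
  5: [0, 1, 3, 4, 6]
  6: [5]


Visit 5, push [6, 4, 3, 1, 0]
Visit 0, push []
Visit 1, push []
Visit 3, push [2]
Visit 2, push [4]
Visit 4, push []
Visit 6, push []

DFS order: [5, 0, 1, 3, 2, 4, 6]


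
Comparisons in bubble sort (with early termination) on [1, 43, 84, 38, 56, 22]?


Algorithm: bubble sort (with early termination)
Input: [1, 43, 84, 38, 56, 22]
Sorted: [1, 22, 38, 43, 56, 84]

15


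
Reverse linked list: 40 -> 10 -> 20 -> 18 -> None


Step 1: curr=40, set curr.next=prev(None) | reversed so far: 40
Step 2: curr=10, set curr.next=prev(40) | reversed so far: 10 -> 40
Step 3: curr=20, set curr.next=prev(10) | reversed so far: 20 -> 10 -> 40
Step 4: curr=18, set curr.next=prev(20) | reversed so far: 18 -> 20 -> 10 -> 40

18 -> 20 -> 10 -> 40 -> None


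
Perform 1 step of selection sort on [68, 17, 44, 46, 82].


Initial: [68, 17, 44, 46, 82]
Step 1: min=17 at 1
  Swap: [17, 68, 44, 46, 82]

After 1 step: [17, 68, 44, 46, 82]


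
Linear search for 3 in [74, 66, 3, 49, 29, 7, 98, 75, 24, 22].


i=0: 74!=3
i=1: 66!=3
i=2: 3==3 found!

Found at 2, 3 comps


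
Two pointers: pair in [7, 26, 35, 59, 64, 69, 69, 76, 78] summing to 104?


lo=0(7)+hi=8(78)=85
lo=1(26)+hi=8(78)=104

Yes: 26+78=104


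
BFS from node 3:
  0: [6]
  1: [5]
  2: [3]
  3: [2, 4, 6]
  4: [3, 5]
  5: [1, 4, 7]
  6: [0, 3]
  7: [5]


Visit 3, enqueue [2, 4, 6]
Visit 2, enqueue []
Visit 4, enqueue [5]
Visit 6, enqueue [0]
Visit 5, enqueue [1, 7]
Visit 0, enqueue []
Visit 1, enqueue []
Visit 7, enqueue []

BFS order: [3, 2, 4, 6, 5, 0, 1, 7]


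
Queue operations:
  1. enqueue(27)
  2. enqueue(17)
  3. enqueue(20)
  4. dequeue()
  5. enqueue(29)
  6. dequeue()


enqueue(27) -> [27]
enqueue(17) -> [27, 17]
enqueue(20) -> [27, 17, 20]
dequeue()->27, [17, 20]
enqueue(29) -> [17, 20, 29]
dequeue()->17, [20, 29]

Final queue: [20, 29]


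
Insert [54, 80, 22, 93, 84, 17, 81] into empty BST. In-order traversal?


Insert 54: root
Insert 80: R from 54
Insert 22: L from 54
Insert 93: R from 54 -> R from 80
Insert 84: R from 54 -> R from 80 -> L from 93
Insert 17: L from 54 -> L from 22
Insert 81: R from 54 -> R from 80 -> L from 93 -> L from 84

In-order: [17, 22, 54, 80, 81, 84, 93]


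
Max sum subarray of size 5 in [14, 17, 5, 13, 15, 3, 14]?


[0:5]: 64
[1:6]: 53
[2:7]: 50

Max: 64 at [0:5]


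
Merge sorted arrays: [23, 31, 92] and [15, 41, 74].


Take 15 from B
Take 23 from A
Take 31 from A
Take 41 from B
Take 74 from B

Merged: [15, 23, 31, 41, 74, 92]


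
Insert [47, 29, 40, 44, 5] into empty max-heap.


Insert 47: [47]
Insert 29: [47, 29]
Insert 40: [47, 29, 40]
Insert 44: [47, 44, 40, 29]
Insert 5: [47, 44, 40, 29, 5]

Final heap: [47, 44, 40, 29, 5]


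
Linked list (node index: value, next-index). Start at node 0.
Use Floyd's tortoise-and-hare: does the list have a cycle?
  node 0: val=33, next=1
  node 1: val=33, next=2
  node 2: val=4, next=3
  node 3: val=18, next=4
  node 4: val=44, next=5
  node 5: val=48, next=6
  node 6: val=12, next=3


Floyd's tortoise (slow, +1) and hare (fast, +2):
  init: slow=0, fast=0
  step 1: slow=1, fast=2
  step 2: slow=2, fast=4
  step 3: slow=3, fast=6
  step 4: slow=4, fast=4
  slow == fast at node 4: cycle detected

Cycle: yes


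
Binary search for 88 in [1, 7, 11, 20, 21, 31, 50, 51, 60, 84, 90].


Step 1: lo=0, hi=10, mid=5, val=31
Step 2: lo=6, hi=10, mid=8, val=60
Step 3: lo=9, hi=10, mid=9, val=84
Step 4: lo=10, hi=10, mid=10, val=90

Not found


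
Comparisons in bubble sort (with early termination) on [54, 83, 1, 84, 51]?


Algorithm: bubble sort (with early termination)
Input: [54, 83, 1, 84, 51]
Sorted: [1, 51, 54, 83, 84]

10


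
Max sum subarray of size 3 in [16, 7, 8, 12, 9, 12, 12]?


[0:3]: 31
[1:4]: 27
[2:5]: 29
[3:6]: 33
[4:7]: 33

Max: 33 at [3:6]


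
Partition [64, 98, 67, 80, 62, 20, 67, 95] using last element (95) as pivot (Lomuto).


Pivot: 95
  64 <= 95: advance i (no swap)
  67 <= 95: swap -> [64, 67, 98, 80, 62, 20, 67, 95]
  80 <= 95: swap -> [64, 67, 80, 98, 62, 20, 67, 95]
  62 <= 95: swap -> [64, 67, 80, 62, 98, 20, 67, 95]
  20 <= 95: swap -> [64, 67, 80, 62, 20, 98, 67, 95]
  67 <= 95: swap -> [64, 67, 80, 62, 20, 67, 98, 95]
Place pivot at 6: [64, 67, 80, 62, 20, 67, 95, 98]

Partitioned: [64, 67, 80, 62, 20, 67, 95, 98]


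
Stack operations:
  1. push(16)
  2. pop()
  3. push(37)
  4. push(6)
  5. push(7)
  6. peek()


push(16) -> [16]
pop()->16, []
push(37) -> [37]
push(6) -> [37, 6]
push(7) -> [37, 6, 7]
peek()->7

Final stack: [37, 6, 7]


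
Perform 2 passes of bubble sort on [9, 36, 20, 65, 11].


Initial: [9, 36, 20, 65, 11]
Pass 1: [9, 20, 36, 11, 65] (2 swaps)
Pass 2: [9, 20, 11, 36, 65] (1 swaps)

After 2 passes: [9, 20, 11, 36, 65]


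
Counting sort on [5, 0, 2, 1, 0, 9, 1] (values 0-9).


Input: [5, 0, 2, 1, 0, 9, 1]
Counts: [2, 2, 1, 0, 0, 1, 0, 0, 0, 1]

Sorted: [0, 0, 1, 1, 2, 5, 9]


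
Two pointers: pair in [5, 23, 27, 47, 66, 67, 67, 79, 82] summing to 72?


lo=0(5)+hi=8(82)=87
lo=0(5)+hi=7(79)=84
lo=0(5)+hi=6(67)=72

Yes: 5+67=72


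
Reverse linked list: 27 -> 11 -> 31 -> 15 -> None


Step 1: curr=27, set curr.next=prev(None) | reversed so far: 27
Step 2: curr=11, set curr.next=prev(27) | reversed so far: 11 -> 27
Step 3: curr=31, set curr.next=prev(11) | reversed so far: 31 -> 11 -> 27
Step 4: curr=15, set curr.next=prev(31) | reversed so far: 15 -> 31 -> 11 -> 27

15 -> 31 -> 11 -> 27 -> None


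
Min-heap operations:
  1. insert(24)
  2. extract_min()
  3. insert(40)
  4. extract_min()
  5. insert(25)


insert(24) -> [24]
extract_min()->24, []
insert(40) -> [40]
extract_min()->40, []
insert(25) -> [25]

Final heap: [25]


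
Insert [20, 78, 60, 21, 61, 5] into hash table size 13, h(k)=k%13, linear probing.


Insert 20: h=7 -> slot 7
Insert 78: h=0 -> slot 0
Insert 60: h=8 -> slot 8
Insert 21: h=8, 1 probes -> slot 9
Insert 61: h=9, 1 probes -> slot 10
Insert 5: h=5 -> slot 5

Table: [78, None, None, None, None, 5, None, 20, 60, 21, 61, None, None]


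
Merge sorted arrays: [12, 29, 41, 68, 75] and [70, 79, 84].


Take 12 from A
Take 29 from A
Take 41 from A
Take 68 from A
Take 70 from B
Take 75 from A

Merged: [12, 29, 41, 68, 70, 75, 79, 84]


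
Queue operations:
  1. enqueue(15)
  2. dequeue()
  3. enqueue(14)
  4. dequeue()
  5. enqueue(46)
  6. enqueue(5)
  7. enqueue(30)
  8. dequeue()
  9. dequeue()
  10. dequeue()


enqueue(15) -> [15]
dequeue()->15, []
enqueue(14) -> [14]
dequeue()->14, []
enqueue(46) -> [46]
enqueue(5) -> [46, 5]
enqueue(30) -> [46, 5, 30]
dequeue()->46, [5, 30]
dequeue()->5, [30]
dequeue()->30, []

Final queue: []


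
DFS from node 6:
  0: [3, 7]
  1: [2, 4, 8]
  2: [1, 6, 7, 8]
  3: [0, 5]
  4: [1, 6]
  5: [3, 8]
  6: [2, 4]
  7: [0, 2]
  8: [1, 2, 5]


Visit 6, push [4, 2]
Visit 2, push [8, 7, 1]
Visit 1, push [8, 4]
Visit 4, push []
Visit 8, push [5]
Visit 5, push [3]
Visit 3, push [0]
Visit 0, push [7]
Visit 7, push []

DFS order: [6, 2, 1, 4, 8, 5, 3, 0, 7]


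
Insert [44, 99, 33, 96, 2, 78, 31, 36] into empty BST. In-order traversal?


Insert 44: root
Insert 99: R from 44
Insert 33: L from 44
Insert 96: R from 44 -> L from 99
Insert 2: L from 44 -> L from 33
Insert 78: R from 44 -> L from 99 -> L from 96
Insert 31: L from 44 -> L from 33 -> R from 2
Insert 36: L from 44 -> R from 33

In-order: [2, 31, 33, 36, 44, 78, 96, 99]


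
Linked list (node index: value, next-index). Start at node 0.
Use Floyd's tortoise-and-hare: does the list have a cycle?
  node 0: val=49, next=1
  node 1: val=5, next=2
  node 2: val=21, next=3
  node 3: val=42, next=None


Floyd's tortoise (slow, +1) and hare (fast, +2):
  init: slow=0, fast=0
  step 1: slow=1, fast=2
  step 2: fast 2->3->None, no cycle

Cycle: no


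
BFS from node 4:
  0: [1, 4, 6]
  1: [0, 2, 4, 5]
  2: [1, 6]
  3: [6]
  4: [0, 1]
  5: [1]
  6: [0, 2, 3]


Visit 4, enqueue [0, 1]
Visit 0, enqueue [6]
Visit 1, enqueue [2, 5]
Visit 6, enqueue [3]
Visit 2, enqueue []
Visit 5, enqueue []
Visit 3, enqueue []

BFS order: [4, 0, 1, 6, 2, 5, 3]


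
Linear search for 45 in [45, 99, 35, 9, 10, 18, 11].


i=0: 45==45 found!

Found at 0, 1 comps


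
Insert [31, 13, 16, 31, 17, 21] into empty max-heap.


Insert 31: [31]
Insert 13: [31, 13]
Insert 16: [31, 13, 16]
Insert 31: [31, 31, 16, 13]
Insert 17: [31, 31, 16, 13, 17]
Insert 21: [31, 31, 21, 13, 17, 16]

Final heap: [31, 31, 21, 13, 17, 16]


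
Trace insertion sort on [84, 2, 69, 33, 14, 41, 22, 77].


Initial: [84, 2, 69, 33, 14, 41, 22, 77]
Insert 2: [2, 84, 69, 33, 14, 41, 22, 77]
Insert 69: [2, 69, 84, 33, 14, 41, 22, 77]
Insert 33: [2, 33, 69, 84, 14, 41, 22, 77]
Insert 14: [2, 14, 33, 69, 84, 41, 22, 77]
Insert 41: [2, 14, 33, 41, 69, 84, 22, 77]
Insert 22: [2, 14, 22, 33, 41, 69, 84, 77]
Insert 77: [2, 14, 22, 33, 41, 69, 77, 84]

Sorted: [2, 14, 22, 33, 41, 69, 77, 84]


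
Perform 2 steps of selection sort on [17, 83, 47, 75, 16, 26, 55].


Initial: [17, 83, 47, 75, 16, 26, 55]
Step 1: min=16 at 4
  Swap: [16, 83, 47, 75, 17, 26, 55]
Step 2: min=17 at 4
  Swap: [16, 17, 47, 75, 83, 26, 55]

After 2 steps: [16, 17, 47, 75, 83, 26, 55]


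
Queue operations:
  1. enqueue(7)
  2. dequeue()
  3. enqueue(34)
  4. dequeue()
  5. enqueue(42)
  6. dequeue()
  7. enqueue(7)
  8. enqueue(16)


enqueue(7) -> [7]
dequeue()->7, []
enqueue(34) -> [34]
dequeue()->34, []
enqueue(42) -> [42]
dequeue()->42, []
enqueue(7) -> [7]
enqueue(16) -> [7, 16]

Final queue: [7, 16]


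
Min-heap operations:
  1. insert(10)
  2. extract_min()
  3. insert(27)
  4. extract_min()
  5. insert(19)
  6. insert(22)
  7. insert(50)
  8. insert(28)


insert(10) -> [10]
extract_min()->10, []
insert(27) -> [27]
extract_min()->27, []
insert(19) -> [19]
insert(22) -> [19, 22]
insert(50) -> [19, 22, 50]
insert(28) -> [19, 22, 50, 28]

Final heap: [19, 22, 50, 28]


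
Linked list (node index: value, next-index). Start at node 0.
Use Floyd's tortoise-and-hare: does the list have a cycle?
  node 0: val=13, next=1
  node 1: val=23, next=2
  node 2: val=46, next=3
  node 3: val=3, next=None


Floyd's tortoise (slow, +1) and hare (fast, +2):
  init: slow=0, fast=0
  step 1: slow=1, fast=2
  step 2: fast 2->3->None, no cycle

Cycle: no


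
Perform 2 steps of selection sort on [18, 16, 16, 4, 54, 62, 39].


Initial: [18, 16, 16, 4, 54, 62, 39]
Step 1: min=4 at 3
  Swap: [4, 16, 16, 18, 54, 62, 39]
Step 2: min=16 at 1
  Swap: [4, 16, 16, 18, 54, 62, 39]

After 2 steps: [4, 16, 16, 18, 54, 62, 39]


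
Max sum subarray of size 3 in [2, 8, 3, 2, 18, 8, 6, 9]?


[0:3]: 13
[1:4]: 13
[2:5]: 23
[3:6]: 28
[4:7]: 32
[5:8]: 23

Max: 32 at [4:7]


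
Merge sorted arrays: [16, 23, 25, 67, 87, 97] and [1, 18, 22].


Take 1 from B
Take 16 from A
Take 18 from B
Take 22 from B

Merged: [1, 16, 18, 22, 23, 25, 67, 87, 97]
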